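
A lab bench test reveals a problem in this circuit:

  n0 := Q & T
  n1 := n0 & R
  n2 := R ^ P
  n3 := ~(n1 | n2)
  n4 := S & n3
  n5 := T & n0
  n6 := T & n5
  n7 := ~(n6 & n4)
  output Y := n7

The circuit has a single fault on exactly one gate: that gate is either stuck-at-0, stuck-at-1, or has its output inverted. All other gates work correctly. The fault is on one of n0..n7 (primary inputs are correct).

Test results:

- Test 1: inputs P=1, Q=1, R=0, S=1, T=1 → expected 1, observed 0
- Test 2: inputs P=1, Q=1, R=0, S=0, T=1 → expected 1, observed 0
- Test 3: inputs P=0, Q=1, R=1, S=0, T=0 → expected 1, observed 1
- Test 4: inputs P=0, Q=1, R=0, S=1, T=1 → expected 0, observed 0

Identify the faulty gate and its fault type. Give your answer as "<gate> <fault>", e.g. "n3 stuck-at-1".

n4 stuck-at-1

Fault-free values for test 1 (P=1, Q=1, R=0, S=1, T=1): n0=1, n1=0, n2=1, n3=0, n4=0, n5=1, n6=1, n7=1, giving Y=1. Observed 0.
Test 1: faults giving observed 0 are {n2 stuck-at-0, n2 inverted output, n3 stuck-at-1, n3 inverted output, n4 stuck-at-1, n4 inverted output, n7 stuck-at-0, n7 inverted output}.
Test 2 (P=1, Q=1, R=0, S=0, T=1): fault-free n0=1, n1=0, n2=1, n3=0, n4=0, n5=1, n6=1, n7=1 → 1; observed 0. Eliminates n2 stuck-at-0, n2 inverted output, n3 stuck-at-1, n3 inverted output.
Test 3 (P=0, Q=1, R=1, S=0, T=0): fault-free n0=0, n1=0, n2=1, n3=0, n4=0, n5=0, n6=0, n7=1 → 1; observed 1. Eliminates n7 stuck-at-0, n7 inverted output.
Test 4 (P=0, Q=1, R=0, S=1, T=1): fault-free n0=1, n1=0, n2=0, n3=1, n4=1, n5=1, n6=1, n7=0 → 0; observed 0. Eliminates n4 inverted output.
Only n4 stuck-at-1 is consistent with every test.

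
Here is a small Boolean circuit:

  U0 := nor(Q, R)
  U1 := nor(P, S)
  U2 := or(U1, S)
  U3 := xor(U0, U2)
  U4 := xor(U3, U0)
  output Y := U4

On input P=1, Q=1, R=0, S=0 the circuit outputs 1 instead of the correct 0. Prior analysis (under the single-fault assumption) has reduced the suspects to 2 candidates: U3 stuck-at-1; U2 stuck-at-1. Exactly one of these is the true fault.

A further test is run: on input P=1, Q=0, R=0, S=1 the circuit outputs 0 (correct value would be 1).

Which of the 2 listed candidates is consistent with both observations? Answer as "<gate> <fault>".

U3 stuck-at-1

Evaluate each candidate on input P=1, Q=0, R=0, S=1:
  U3 stuck-at-1: U0=1, U1=0, U2=1, U3=1 [stuck-at-1], U4=0 → 0 — matches
  U2 stuck-at-1: U0=1, U1=0, U2=1 [stuck-at-1], U3=0, U4=1 → 1 — eliminated
Only U3 stuck-at-1 reproduces the observed 0.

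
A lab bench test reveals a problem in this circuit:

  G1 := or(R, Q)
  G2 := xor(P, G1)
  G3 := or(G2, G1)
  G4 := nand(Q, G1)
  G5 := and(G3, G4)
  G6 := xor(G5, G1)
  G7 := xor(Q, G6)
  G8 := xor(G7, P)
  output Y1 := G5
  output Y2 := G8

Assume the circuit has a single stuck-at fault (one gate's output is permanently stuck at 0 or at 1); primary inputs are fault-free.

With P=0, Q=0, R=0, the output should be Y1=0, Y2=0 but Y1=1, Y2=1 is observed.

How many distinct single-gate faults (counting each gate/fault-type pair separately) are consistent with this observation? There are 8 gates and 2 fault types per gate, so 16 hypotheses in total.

Fault-free: G1=0, G2=0, G3=0, G4=1, G5=0, G6=0, G7=0, G8=0 → Y1=0, Y2=0. Observed Y1=1, Y2=1.
  G1: none of the 2 fault types match ✗
  G2: stuck-at-1 ✓; others ✗
  G3: stuck-at-1 ✓; others ✗
  G4: none of the 2 fault types match ✗
  G5: stuck-at-1 ✓; others ✗
  G6: none of the 2 fault types match ✗
  G7: none of the 2 fault types match ✗
  G8: none of the 2 fault types match ✗
Consistent faults: {G2 stuck-at-1, G3 stuck-at-1, G5 stuck-at-1} — 3 in all.

3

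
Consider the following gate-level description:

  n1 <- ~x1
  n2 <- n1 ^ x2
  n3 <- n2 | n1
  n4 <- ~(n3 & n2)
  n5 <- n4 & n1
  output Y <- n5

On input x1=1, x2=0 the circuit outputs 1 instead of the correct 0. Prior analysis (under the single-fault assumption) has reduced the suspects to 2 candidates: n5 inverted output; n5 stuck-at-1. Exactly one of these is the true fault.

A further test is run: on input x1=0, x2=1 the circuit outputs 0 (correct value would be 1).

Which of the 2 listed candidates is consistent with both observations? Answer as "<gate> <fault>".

Evaluate each candidate on input x1=0, x2=1:
  n5 inverted output: n1=1, n2=0, n3=1, n4=1, n5=0 [inverted output] → 0 — matches
  n5 stuck-at-1: n1=1, n2=0, n3=1, n4=1, n5=1 [stuck-at-1] → 1 — eliminated
Only n5 inverted output reproduces the observed 0.

n5 inverted output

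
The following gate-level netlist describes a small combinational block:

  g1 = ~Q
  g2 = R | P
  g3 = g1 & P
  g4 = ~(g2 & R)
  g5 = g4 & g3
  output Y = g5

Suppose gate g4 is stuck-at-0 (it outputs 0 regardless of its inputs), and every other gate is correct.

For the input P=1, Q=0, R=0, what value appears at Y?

0

Propagate with g4 forced: g1=1, g2=1, g3=1, g4=0 [stuck-at-0], g5=0.
So Y = 0. (Without the fault it would be 1.)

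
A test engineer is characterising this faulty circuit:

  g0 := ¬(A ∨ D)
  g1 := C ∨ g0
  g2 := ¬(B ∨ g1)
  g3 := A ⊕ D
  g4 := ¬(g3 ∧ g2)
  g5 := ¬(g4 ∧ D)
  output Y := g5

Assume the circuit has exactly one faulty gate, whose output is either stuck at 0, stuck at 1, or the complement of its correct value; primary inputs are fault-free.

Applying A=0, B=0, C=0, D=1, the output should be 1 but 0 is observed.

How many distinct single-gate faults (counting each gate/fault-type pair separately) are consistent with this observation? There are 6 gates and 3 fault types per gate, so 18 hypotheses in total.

12

Fault-free: g0=0, g1=0, g2=1, g3=1, g4=0, g5=1 → 1. Observed 0.
  g0: stuck-at-1, inverted output ✓; others ✗
  g1: stuck-at-1, inverted output ✓; others ✗
  g2: stuck-at-0, inverted output ✓; others ✗
  g3: stuck-at-0, inverted output ✓; others ✗
  g4: stuck-at-1, inverted output ✓; others ✗
  g5: stuck-at-0, inverted output ✓; others ✗
Consistent faults: {g0 stuck-at-1, g0 inverted output, g1 stuck-at-1, g1 inverted output, g2 stuck-at-0, g2 inverted output, g3 stuck-at-0, g3 inverted output, g4 stuck-at-1, g4 inverted output, g5 stuck-at-0, g5 inverted output} — 12 in all.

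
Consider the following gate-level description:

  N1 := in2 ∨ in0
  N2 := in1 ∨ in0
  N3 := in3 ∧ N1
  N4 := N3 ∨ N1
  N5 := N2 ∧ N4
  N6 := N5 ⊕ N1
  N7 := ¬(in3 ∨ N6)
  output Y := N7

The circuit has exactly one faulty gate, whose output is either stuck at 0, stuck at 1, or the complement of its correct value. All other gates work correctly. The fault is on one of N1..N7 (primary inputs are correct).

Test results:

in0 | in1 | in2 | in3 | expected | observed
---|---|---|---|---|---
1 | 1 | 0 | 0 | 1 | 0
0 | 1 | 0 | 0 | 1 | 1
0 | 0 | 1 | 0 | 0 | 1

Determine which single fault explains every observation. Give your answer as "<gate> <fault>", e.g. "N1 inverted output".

N2 inverted output

Fault-free values for test 1 (in0=1, in1=1, in2=0, in3=0): N1=1, N2=1, N3=0, N4=1, N5=1, N6=0, N7=1, giving Y=1. Observed 0.
Test 1: faults giving observed 0 are {N2 stuck-at-0, N2 inverted output, N4 stuck-at-0, N4 inverted output, N5 stuck-at-0, N5 inverted output, N6 stuck-at-1, N6 inverted output, N7 stuck-at-0, N7 inverted output}.
Test 2 (in0=0, in1=1, in2=0, in3=0): fault-free N1=0, N2=1, N3=0, N4=0, N5=0, N6=0, N7=1 → 1; observed 1. Eliminates N4 inverted output, N5 inverted output, N6 stuck-at-1, N6 inverted output, N7 stuck-at-0, N7 inverted output.
Test 3 (in0=0, in1=0, in2=1, in3=0): fault-free N1=1, N2=0, N3=0, N4=1, N5=0, N6=1, N7=0 → 0; observed 1. Eliminates N2 stuck-at-0, N4 stuck-at-0, N5 stuck-at-0.
Only N2 inverted output is consistent with every test.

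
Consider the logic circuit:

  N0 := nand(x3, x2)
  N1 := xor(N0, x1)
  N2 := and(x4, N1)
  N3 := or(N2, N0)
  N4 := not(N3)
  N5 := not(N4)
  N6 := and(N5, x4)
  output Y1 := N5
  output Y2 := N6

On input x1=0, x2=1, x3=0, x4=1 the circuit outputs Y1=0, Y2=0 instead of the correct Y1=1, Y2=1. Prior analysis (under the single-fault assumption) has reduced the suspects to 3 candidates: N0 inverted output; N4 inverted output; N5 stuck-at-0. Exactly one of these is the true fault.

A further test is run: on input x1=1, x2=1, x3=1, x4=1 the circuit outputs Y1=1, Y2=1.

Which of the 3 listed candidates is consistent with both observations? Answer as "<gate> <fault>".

N0 inverted output

Evaluate each candidate on input x1=1, x2=1, x3=1, x4=1:
  N0 inverted output: N0=1 [inverted output], N1=0, N2=0, N3=1, N4=0, N5=1, N6=1 → Y1=1, Y2=1 — matches
  N4 inverted output: N0=0, N1=1, N2=1, N3=1, N4=1 [inverted output], N5=0, N6=0 → Y1=0, Y2=0 — eliminated
  N5 stuck-at-0: N0=0, N1=1, N2=1, N3=1, N4=0, N5=0 [stuck-at-0], N6=0 → Y1=0, Y2=0 — eliminated
Only N0 inverted output reproduces the observed Y1=1, Y2=1.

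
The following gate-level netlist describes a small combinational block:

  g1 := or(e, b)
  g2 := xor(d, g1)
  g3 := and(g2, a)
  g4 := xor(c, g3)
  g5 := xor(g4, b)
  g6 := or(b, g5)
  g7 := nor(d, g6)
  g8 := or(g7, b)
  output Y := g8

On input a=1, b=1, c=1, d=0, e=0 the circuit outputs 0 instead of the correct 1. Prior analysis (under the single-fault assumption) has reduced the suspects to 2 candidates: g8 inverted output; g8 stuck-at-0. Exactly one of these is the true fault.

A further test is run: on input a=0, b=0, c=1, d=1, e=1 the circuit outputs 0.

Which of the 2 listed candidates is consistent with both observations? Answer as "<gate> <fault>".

g8 stuck-at-0

Evaluate each candidate on input a=0, b=0, c=1, d=1, e=1:
  g8 inverted output: g1=1, g2=0, g3=0, g4=1, g5=1, g6=1, g7=0, g8=1 [inverted output] → 1 — eliminated
  g8 stuck-at-0: g1=1, g2=0, g3=0, g4=1, g5=1, g6=1, g7=0, g8=0 [stuck-at-0] → 0 — matches
Only g8 stuck-at-0 reproduces the observed 0.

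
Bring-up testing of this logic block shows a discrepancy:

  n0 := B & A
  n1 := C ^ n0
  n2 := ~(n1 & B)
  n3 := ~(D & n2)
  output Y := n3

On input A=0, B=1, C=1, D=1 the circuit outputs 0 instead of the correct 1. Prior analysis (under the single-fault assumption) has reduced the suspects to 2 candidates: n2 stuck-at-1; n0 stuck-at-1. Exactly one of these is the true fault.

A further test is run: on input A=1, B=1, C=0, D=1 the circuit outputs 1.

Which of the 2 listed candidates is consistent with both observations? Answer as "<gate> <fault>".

Evaluate each candidate on input A=1, B=1, C=0, D=1:
  n2 stuck-at-1: n0=1, n1=1, n2=1 [stuck-at-1], n3=0 → 0 — eliminated
  n0 stuck-at-1: n0=1 [stuck-at-1], n1=1, n2=0, n3=1 → 1 — matches
Only n0 stuck-at-1 reproduces the observed 1.

n0 stuck-at-1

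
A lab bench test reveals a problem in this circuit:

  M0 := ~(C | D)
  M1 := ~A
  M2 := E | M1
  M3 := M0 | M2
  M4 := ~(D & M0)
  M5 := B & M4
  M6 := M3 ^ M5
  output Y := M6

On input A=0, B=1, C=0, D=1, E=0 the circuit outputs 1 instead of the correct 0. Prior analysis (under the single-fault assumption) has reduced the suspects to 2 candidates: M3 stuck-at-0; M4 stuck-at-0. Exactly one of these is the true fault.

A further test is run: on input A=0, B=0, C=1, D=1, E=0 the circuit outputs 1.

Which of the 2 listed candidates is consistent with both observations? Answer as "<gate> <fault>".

M4 stuck-at-0

Evaluate each candidate on input A=0, B=0, C=1, D=1, E=0:
  M3 stuck-at-0: M0=0, M1=1, M2=1, M3=0 [stuck-at-0], M4=1, M5=0, M6=0 → 0 — eliminated
  M4 stuck-at-0: M0=0, M1=1, M2=1, M3=1, M4=0 [stuck-at-0], M5=0, M6=1 → 1 — matches
Only M4 stuck-at-0 reproduces the observed 1.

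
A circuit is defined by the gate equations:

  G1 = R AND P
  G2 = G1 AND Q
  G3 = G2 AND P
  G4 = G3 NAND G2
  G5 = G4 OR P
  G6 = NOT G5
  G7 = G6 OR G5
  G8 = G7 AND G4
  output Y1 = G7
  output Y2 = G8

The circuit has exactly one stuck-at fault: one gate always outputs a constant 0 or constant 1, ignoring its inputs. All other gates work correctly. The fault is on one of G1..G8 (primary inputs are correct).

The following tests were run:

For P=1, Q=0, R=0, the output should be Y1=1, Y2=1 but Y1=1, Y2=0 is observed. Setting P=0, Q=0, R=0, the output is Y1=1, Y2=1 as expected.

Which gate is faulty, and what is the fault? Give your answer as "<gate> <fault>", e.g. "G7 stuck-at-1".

G2 stuck-at-1

Fault-free values for test 1 (P=1, Q=0, R=0): G1=0, G2=0, G3=0, G4=1, G5=1, G6=0, G7=1, G8=1, giving Y1=1, Y2=1. Observed Y1=1, Y2=0.
Test 1: faults giving observed Y1=1, Y2=0 are {G2 stuck-at-1, G4 stuck-at-0, G8 stuck-at-0}.
Test 2 (P=0, Q=0, R=0): fault-free G1=0, G2=0, G3=0, G4=1, G5=1, G6=0, G7=1, G8=1 → Y1=1, Y2=1; observed Y1=1, Y2=1. Eliminates G4 stuck-at-0, G8 stuck-at-0.
Only G2 stuck-at-1 is consistent with every test.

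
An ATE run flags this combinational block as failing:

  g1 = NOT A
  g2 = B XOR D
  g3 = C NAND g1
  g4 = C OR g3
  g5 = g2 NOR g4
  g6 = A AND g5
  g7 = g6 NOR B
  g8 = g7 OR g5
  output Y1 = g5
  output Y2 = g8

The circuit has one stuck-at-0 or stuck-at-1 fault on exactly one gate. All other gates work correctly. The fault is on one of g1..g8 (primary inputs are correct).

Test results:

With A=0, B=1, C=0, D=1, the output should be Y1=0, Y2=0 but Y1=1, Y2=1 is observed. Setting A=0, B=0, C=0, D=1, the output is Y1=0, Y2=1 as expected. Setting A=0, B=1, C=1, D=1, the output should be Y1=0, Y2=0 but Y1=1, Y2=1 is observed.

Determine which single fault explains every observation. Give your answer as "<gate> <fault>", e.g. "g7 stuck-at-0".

g4 stuck-at-0

Fault-free values for test 1 (A=0, B=1, C=0, D=1): g1=1, g2=0, g3=1, g4=1, g5=0, g6=0, g7=0, g8=0, giving Y1=0, Y2=0. Observed Y1=1, Y2=1.
Test 1: faults giving observed Y1=1, Y2=1 are {g3 stuck-at-0, g4 stuck-at-0, g5 stuck-at-1}.
Test 2 (A=0, B=0, C=0, D=1): fault-free g1=1, g2=1, g3=1, g4=1, g5=0, g6=0, g7=1, g8=1 → Y1=0, Y2=1; observed Y1=0, Y2=1. Eliminates g5 stuck-at-1.
Test 3 (A=0, B=1, C=1, D=1): fault-free g1=1, g2=0, g3=0, g4=1, g5=0, g6=0, g7=0, g8=0 → Y1=0, Y2=0; observed Y1=1, Y2=1. Eliminates g3 stuck-at-0.
Only g4 stuck-at-0 is consistent with every test.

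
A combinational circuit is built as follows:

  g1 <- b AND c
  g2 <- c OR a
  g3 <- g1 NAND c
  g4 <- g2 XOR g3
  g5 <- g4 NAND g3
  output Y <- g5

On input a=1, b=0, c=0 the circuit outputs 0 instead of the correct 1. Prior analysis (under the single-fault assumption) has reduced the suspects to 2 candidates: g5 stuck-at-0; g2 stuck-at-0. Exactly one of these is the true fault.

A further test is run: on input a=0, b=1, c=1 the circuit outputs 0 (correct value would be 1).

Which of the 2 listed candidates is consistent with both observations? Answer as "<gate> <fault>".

g5 stuck-at-0

Evaluate each candidate on input a=0, b=1, c=1:
  g5 stuck-at-0: g1=1, g2=1, g3=0, g4=1, g5=0 [stuck-at-0] → 0 — matches
  g2 stuck-at-0: g1=1, g2=0 [stuck-at-0], g3=0, g4=0, g5=1 → 1 — eliminated
Only g5 stuck-at-0 reproduces the observed 0.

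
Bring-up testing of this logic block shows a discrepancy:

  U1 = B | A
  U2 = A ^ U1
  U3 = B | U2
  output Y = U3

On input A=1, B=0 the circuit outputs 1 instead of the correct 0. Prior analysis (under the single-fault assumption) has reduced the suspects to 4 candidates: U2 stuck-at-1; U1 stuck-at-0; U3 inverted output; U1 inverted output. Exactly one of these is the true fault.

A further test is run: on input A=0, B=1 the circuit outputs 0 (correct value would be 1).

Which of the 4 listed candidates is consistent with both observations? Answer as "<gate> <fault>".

Evaluate each candidate on input A=0, B=1:
  U2 stuck-at-1: U1=1, U2=1 [stuck-at-1], U3=1 → 1 — eliminated
  U1 stuck-at-0: U1=0 [stuck-at-0], U2=0, U3=1 → 1 — eliminated
  U3 inverted output: U1=1, U2=1, U3=0 [inverted output] → 0 — matches
  U1 inverted output: U1=0 [inverted output], U2=0, U3=1 → 1 — eliminated
Only U3 inverted output reproduces the observed 0.

U3 inverted output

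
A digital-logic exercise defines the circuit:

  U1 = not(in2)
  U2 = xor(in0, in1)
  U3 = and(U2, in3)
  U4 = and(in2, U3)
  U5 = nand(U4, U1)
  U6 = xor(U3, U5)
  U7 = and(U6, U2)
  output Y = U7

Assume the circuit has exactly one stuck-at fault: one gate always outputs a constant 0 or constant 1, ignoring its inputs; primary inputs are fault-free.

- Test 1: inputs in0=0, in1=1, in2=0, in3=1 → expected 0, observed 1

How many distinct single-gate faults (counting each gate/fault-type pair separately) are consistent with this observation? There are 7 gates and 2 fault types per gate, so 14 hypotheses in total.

5

Fault-free: U1=1, U2=1, U3=1, U4=0, U5=1, U6=0, U7=0 → 0. Observed 1.
  U1 stuck-at-0: output 0 ✗
  U1 stuck-at-1: output 0 ✗
  U2 stuck-at-0: output 0 ✗
  U2 stuck-at-1: output 0 ✗
  U3 stuck-at-0: output 1 ✓
  U3 stuck-at-1: output 0 ✗
  U4 stuck-at-0: output 0 ✗
  U4 stuck-at-1: output 1 ✓
  U5 stuck-at-0: output 1 ✓
  U5 stuck-at-1: output 0 ✗
  U6 stuck-at-0: output 0 ✗
  U6 stuck-at-1: output 1 ✓
  U7 stuck-at-0: output 0 ✗
  U7 stuck-at-1: output 1 ✓
Consistent faults: {U3 stuck-at-0, U4 stuck-at-1, U5 stuck-at-0, U6 stuck-at-1, U7 stuck-at-1} — 5 in all.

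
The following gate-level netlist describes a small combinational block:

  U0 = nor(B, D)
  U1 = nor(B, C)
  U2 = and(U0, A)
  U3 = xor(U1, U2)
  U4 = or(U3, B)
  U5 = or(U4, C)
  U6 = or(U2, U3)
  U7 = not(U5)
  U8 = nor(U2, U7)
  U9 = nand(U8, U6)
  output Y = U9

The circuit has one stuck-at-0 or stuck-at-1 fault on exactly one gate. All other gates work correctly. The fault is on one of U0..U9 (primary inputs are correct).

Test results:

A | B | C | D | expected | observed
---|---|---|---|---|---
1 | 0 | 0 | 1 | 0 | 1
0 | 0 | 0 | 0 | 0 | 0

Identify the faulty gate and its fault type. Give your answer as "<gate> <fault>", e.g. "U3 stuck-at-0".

Fault-free values for test 1 (A=1, B=0, C=0, D=1): U0=0, U1=1, U2=0, U3=1, U4=1, U5=1, U6=1, U7=0, U8=1, U9=0, giving Y=0. Observed 1.
Test 1: faults giving observed 1 are {U0 stuck-at-1, U1 stuck-at-0, U2 stuck-at-1, U3 stuck-at-0, U4 stuck-at-0, U5 stuck-at-0, U6 stuck-at-0, U7 stuck-at-1, U8 stuck-at-0, U9 stuck-at-1}.
Test 2 (A=0, B=0, C=0, D=0): fault-free U0=1, U1=1, U2=0, U3=1, U4=1, U5=1, U6=1, U7=0, U8=1, U9=0 → 0; observed 0. Eliminates U1 stuck-at-0, U2 stuck-at-1, U3 stuck-at-0, U4 stuck-at-0, U5 stuck-at-0, U6 stuck-at-0, U7 stuck-at-1, U8 stuck-at-0, U9 stuck-at-1.
Only U0 stuck-at-1 is consistent with every test.

U0 stuck-at-1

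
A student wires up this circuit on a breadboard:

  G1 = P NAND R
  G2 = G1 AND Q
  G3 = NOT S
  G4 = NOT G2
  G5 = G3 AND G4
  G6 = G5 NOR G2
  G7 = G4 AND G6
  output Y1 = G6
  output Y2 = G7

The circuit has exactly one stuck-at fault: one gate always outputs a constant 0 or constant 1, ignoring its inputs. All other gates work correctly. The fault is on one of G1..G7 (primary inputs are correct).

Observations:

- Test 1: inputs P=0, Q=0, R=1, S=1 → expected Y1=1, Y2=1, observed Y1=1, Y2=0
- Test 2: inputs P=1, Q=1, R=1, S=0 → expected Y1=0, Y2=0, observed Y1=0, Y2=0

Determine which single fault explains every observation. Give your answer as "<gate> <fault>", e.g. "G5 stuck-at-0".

Fault-free values for test 1 (P=0, Q=0, R=1, S=1): G1=1, G2=0, G3=0, G4=1, G5=0, G6=1, G7=1, giving Y1=1, Y2=1. Observed Y1=1, Y2=0.
Test 1: faults giving observed Y1=1, Y2=0 are {G4 stuck-at-0, G7 stuck-at-0}.
Test 2 (P=1, Q=1, R=1, S=0): fault-free G1=0, G2=0, G3=1, G4=1, G5=1, G6=0, G7=0 → Y1=0, Y2=0; observed Y1=0, Y2=0. Eliminates G4 stuck-at-0.
Only G7 stuck-at-0 is consistent with every test.

G7 stuck-at-0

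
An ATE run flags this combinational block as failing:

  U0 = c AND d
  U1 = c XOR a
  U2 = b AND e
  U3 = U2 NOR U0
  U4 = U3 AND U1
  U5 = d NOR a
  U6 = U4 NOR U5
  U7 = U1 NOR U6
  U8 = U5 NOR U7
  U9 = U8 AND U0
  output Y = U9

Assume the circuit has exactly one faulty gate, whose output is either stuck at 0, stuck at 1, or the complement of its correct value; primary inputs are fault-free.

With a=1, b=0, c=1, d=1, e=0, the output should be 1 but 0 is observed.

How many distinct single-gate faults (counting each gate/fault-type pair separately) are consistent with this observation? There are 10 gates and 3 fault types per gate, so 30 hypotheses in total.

Fault-free: U0=1, U1=0, U2=0, U3=0, U4=0, U5=0, U6=1, U7=0, U8=1, U9=1 → 1. Observed 0.
  U0: stuck-at-0, inverted output ✓; others ✗
  U1: none of the 3 fault types match ✗
  U2: none of the 3 fault types match ✗
  U3: none of the 3 fault types match ✗
  U4: stuck-at-1, inverted output ✓; others ✗
  U5: stuck-at-1, inverted output ✓; others ✗
  U6: stuck-at-0, inverted output ✓; others ✗
  U7: stuck-at-1, inverted output ✓; others ✗
  U8: stuck-at-0, inverted output ✓; others ✗
  U9: stuck-at-0, inverted output ✓; others ✗
Consistent faults: {U0 stuck-at-0, U0 inverted output, U4 stuck-at-1, U4 inverted output, U5 stuck-at-1, U5 inverted output, U6 stuck-at-0, U6 inverted output, U7 stuck-at-1, U7 inverted output, U8 stuck-at-0, U8 inverted output, U9 stuck-at-0, U9 inverted output} — 14 in all.

14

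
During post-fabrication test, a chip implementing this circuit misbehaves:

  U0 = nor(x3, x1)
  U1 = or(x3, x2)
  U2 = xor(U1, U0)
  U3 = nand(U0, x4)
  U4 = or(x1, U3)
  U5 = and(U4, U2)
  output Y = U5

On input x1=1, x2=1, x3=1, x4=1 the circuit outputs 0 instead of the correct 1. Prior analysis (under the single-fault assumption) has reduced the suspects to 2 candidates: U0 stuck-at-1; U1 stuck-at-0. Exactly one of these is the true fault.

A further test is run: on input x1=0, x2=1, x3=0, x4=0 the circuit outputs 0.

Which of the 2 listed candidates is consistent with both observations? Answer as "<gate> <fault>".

Evaluate each candidate on input x1=0, x2=1, x3=0, x4=0:
  U0 stuck-at-1: U0=1 [stuck-at-1], U1=1, U2=0, U3=1, U4=1, U5=0 → 0 — matches
  U1 stuck-at-0: U0=1, U1=0 [stuck-at-0], U2=1, U3=1, U4=1, U5=1 → 1 — eliminated
Only U0 stuck-at-1 reproduces the observed 0.

U0 stuck-at-1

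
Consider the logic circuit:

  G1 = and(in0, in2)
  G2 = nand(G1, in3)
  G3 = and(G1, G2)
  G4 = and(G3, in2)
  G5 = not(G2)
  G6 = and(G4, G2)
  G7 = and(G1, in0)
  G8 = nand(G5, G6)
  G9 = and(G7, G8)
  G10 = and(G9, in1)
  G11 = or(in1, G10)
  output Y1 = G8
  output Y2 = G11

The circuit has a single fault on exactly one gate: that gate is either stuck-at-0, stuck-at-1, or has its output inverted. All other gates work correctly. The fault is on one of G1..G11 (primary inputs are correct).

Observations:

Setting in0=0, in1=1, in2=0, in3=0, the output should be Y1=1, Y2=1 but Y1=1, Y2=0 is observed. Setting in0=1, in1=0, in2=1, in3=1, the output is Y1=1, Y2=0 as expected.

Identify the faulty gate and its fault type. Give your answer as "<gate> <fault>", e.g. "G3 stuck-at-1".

Fault-free values for test 1 (in0=0, in1=1, in2=0, in3=0): G1=0, G2=1, G3=0, G4=0, G5=0, G6=0, G7=0, G8=1, G9=0, G10=0, G11=1, giving Y1=1, Y2=1. Observed Y1=1, Y2=0.
Test 1: faults giving observed Y1=1, Y2=0 are {G11 stuck-at-0, G11 inverted output}.
Test 2 (in0=1, in1=0, in2=1, in3=1): fault-free G1=1, G2=0, G3=0, G4=0, G5=1, G6=0, G7=1, G8=1, G9=1, G10=0, G11=0 → Y1=1, Y2=0; observed Y1=1, Y2=0. Eliminates G11 inverted output.
Only G11 stuck-at-0 is consistent with every test.

G11 stuck-at-0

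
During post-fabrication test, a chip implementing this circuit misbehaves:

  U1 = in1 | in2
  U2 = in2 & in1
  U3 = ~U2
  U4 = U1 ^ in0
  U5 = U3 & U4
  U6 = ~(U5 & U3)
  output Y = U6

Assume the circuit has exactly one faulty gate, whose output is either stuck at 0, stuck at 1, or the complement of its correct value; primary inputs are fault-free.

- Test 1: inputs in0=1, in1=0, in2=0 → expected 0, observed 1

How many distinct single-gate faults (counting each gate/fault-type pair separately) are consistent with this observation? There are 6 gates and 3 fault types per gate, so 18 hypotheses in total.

Fault-free: U1=0, U2=0, U3=1, U4=1, U5=1, U6=0 → 0. Observed 1.
  U1: stuck-at-1, inverted output ✓; others ✗
  U2: stuck-at-1, inverted output ✓; others ✗
  U3: stuck-at-0, inverted output ✓; others ✗
  U4: stuck-at-0, inverted output ✓; others ✗
  U5: stuck-at-0, inverted output ✓; others ✗
  U6: stuck-at-1, inverted output ✓; others ✗
Consistent faults: {U1 stuck-at-1, U1 inverted output, U2 stuck-at-1, U2 inverted output, U3 stuck-at-0, U3 inverted output, U4 stuck-at-0, U4 inverted output, U5 stuck-at-0, U5 inverted output, U6 stuck-at-1, U6 inverted output} — 12 in all.

12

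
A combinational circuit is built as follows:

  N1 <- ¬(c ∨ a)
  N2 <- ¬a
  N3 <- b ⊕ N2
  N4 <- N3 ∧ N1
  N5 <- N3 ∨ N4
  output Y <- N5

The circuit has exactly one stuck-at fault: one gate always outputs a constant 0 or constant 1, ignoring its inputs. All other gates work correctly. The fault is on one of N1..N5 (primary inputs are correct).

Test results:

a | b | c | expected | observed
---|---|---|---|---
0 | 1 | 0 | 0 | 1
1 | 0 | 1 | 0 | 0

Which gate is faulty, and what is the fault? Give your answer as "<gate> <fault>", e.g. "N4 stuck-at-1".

Fault-free values for test 1 (a=0, b=1, c=0): N1=1, N2=1, N3=0, N4=0, N5=0, giving Y=0. Observed 1.
Test 1: faults giving observed 1 are {N2 stuck-at-0, N3 stuck-at-1, N4 stuck-at-1, N5 stuck-at-1}.
Test 2 (a=1, b=0, c=1): fault-free N1=0, N2=0, N3=0, N4=0, N5=0 → 0; observed 0. Eliminates N3 stuck-at-1, N4 stuck-at-1, N5 stuck-at-1.
Only N2 stuck-at-0 is consistent with every test.

N2 stuck-at-0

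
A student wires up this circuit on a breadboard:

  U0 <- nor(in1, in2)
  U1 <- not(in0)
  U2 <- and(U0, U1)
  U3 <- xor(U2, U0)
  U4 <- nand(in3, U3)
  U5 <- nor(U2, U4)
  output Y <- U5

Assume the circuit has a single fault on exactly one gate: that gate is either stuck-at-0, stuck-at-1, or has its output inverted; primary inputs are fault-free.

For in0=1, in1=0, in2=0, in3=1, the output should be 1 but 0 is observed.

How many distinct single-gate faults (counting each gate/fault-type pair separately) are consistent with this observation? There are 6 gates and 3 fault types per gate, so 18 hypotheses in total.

12

Fault-free: U0=1, U1=0, U2=0, U3=1, U4=0, U5=1 → 1. Observed 0.
  U0: stuck-at-0, inverted output ✓; others ✗
  U1: stuck-at-1, inverted output ✓; others ✗
  U2: stuck-at-1, inverted output ✓; others ✗
  U3: stuck-at-0, inverted output ✓; others ✗
  U4: stuck-at-1, inverted output ✓; others ✗
  U5: stuck-at-0, inverted output ✓; others ✗
Consistent faults: {U0 stuck-at-0, U0 inverted output, U1 stuck-at-1, U1 inverted output, U2 stuck-at-1, U2 inverted output, U3 stuck-at-0, U3 inverted output, U4 stuck-at-1, U4 inverted output, U5 stuck-at-0, U5 inverted output} — 12 in all.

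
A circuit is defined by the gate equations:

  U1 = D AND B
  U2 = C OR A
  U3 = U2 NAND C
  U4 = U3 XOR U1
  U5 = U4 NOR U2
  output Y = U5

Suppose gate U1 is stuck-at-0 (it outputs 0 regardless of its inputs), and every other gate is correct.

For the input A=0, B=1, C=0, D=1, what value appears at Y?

0

Propagate with U1 forced: U1=0 [stuck-at-0], U2=0, U3=1, U4=1, U5=0.
So Y = 0. (Without the fault it would be 1.)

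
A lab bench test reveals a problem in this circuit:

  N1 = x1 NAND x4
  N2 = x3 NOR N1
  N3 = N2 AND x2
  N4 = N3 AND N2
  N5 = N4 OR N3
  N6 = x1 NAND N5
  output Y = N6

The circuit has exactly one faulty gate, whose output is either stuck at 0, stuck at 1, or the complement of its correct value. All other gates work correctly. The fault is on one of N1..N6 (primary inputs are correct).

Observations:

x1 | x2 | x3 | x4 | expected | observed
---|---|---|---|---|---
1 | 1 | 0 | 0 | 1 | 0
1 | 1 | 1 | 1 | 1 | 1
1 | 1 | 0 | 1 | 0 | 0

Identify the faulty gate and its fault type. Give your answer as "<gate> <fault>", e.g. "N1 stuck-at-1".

N1 stuck-at-0

Fault-free values for test 1 (x1=1, x2=1, x3=0, x4=0): N1=1, N2=0, N3=0, N4=0, N5=0, N6=1, giving Y=1. Observed 0.
Test 1: faults giving observed 0 are {N1 stuck-at-0, N1 inverted output, N2 stuck-at-1, N2 inverted output, N3 stuck-at-1, N3 inverted output, N4 stuck-at-1, N4 inverted output, N5 stuck-at-1, N5 inverted output, N6 stuck-at-0, N6 inverted output}.
Test 2 (x1=1, x2=1, x3=1, x4=1): fault-free N1=0, N2=0, N3=0, N4=0, N5=0, N6=1 → 1; observed 1. Eliminates N2 stuck-at-1, N2 inverted output, N3 stuck-at-1, N3 inverted output, N4 stuck-at-1, N4 inverted output, N5 stuck-at-1, N5 inverted output, N6 stuck-at-0, N6 inverted output.
Test 3 (x1=1, x2=1, x3=0, x4=1): fault-free N1=0, N2=1, N3=1, N4=1, N5=1, N6=0 → 0; observed 0. Eliminates N1 inverted output.
Only N1 stuck-at-0 is consistent with every test.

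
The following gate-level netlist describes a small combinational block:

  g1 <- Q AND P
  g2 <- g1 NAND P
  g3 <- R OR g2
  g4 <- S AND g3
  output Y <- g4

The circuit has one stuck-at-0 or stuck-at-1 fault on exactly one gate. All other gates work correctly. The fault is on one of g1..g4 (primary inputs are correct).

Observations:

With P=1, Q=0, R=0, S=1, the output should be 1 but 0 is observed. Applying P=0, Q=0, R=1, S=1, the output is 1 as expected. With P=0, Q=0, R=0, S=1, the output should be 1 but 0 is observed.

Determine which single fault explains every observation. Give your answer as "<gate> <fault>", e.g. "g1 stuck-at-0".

g2 stuck-at-0

Fault-free values for test 1 (P=1, Q=0, R=0, S=1): g1=0, g2=1, g3=1, g4=1, giving Y=1. Observed 0.
Test 1: faults giving observed 0 are {g1 stuck-at-1, g2 stuck-at-0, g3 stuck-at-0, g4 stuck-at-0}.
Test 2 (P=0, Q=0, R=1, S=1): fault-free g1=0, g2=1, g3=1, g4=1 → 1; observed 1. Eliminates g3 stuck-at-0, g4 stuck-at-0.
Test 3 (P=0, Q=0, R=0, S=1): fault-free g1=0, g2=1, g3=1, g4=1 → 1; observed 0. Eliminates g1 stuck-at-1.
Only g2 stuck-at-0 is consistent with every test.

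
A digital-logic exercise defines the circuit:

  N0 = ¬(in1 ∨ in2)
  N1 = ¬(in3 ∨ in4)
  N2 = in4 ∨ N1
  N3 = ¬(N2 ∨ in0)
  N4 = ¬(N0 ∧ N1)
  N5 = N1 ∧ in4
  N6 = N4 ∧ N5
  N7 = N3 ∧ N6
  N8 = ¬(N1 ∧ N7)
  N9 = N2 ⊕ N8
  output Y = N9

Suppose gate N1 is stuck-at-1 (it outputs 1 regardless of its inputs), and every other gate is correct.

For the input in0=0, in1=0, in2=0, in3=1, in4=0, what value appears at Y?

0

Propagate with N1 forced: N0=1, N1=1 [stuck-at-1], N2=1, N3=0, N4=0, N5=0, N6=0, N7=0, N8=1, N9=0.
So Y = 0. (Without the fault it would be 1.)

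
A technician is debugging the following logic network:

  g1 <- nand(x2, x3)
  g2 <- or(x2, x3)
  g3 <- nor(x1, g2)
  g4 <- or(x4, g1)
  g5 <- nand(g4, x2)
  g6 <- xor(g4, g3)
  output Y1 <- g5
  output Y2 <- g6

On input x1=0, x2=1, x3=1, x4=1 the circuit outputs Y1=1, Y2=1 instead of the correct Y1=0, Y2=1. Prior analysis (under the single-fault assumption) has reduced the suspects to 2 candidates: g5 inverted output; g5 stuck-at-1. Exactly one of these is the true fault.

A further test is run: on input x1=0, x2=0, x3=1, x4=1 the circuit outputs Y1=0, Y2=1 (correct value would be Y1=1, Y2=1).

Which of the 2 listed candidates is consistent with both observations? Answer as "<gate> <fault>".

g5 inverted output

Evaluate each candidate on input x1=0, x2=0, x3=1, x4=1:
  g5 inverted output: g1=1, g2=1, g3=0, g4=1, g5=0 [inverted output], g6=1 → Y1=0, Y2=1 — matches
  g5 stuck-at-1: g1=1, g2=1, g3=0, g4=1, g5=1 [stuck-at-1], g6=1 → Y1=1, Y2=1 — eliminated
Only g5 inverted output reproduces the observed Y1=0, Y2=1.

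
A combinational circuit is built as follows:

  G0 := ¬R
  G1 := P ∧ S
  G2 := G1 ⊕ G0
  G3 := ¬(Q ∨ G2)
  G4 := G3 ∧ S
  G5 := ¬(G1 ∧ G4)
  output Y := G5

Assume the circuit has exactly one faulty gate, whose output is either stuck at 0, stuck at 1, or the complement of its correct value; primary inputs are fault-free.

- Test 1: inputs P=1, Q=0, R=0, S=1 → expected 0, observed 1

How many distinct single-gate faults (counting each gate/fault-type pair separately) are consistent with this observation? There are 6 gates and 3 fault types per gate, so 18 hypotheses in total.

Fault-free: G0=1, G1=1, G2=0, G3=1, G4=1, G5=0 → 0. Observed 1.
  G0: stuck-at-0, inverted output ✓; others ✗
  G1: stuck-at-0, inverted output ✓; others ✗
  G2: stuck-at-1, inverted output ✓; others ✗
  G3: stuck-at-0, inverted output ✓; others ✗
  G4: stuck-at-0, inverted output ✓; others ✗
  G5: stuck-at-1, inverted output ✓; others ✗
Consistent faults: {G0 stuck-at-0, G0 inverted output, G1 stuck-at-0, G1 inverted output, G2 stuck-at-1, G2 inverted output, G3 stuck-at-0, G3 inverted output, G4 stuck-at-0, G4 inverted output, G5 stuck-at-1, G5 inverted output} — 12 in all.

12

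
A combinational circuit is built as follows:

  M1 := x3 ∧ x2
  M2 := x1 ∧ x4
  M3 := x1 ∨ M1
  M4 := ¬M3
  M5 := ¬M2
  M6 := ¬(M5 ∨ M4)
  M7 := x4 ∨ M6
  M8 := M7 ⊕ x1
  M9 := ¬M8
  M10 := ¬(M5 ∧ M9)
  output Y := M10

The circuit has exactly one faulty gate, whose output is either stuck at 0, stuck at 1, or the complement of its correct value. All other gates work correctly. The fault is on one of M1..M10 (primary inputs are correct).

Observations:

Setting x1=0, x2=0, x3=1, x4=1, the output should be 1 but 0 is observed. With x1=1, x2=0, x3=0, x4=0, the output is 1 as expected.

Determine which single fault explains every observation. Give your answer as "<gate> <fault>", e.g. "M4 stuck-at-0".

Fault-free values for test 1 (x1=0, x2=0, x3=1, x4=1): M1=0, M2=0, M3=0, M4=1, M5=1, M6=0, M7=1, M8=1, M9=0, M10=1, giving Y=1. Observed 0.
Test 1: faults giving observed 0 are {M7 stuck-at-0, M7 inverted output, M8 stuck-at-0, M8 inverted output, M9 stuck-at-1, M9 inverted output, M10 stuck-at-0, M10 inverted output}.
Test 2 (x1=1, x2=0, x3=0, x4=0): fault-free M1=0, M2=0, M3=1, M4=0, M5=1, M6=0, M7=0, M8=1, M9=0, M10=1 → 1; observed 1. Eliminates M7 inverted output, M8 stuck-at-0, M8 inverted output, M9 stuck-at-1, M9 inverted output, M10 stuck-at-0, M10 inverted output.
Only M7 stuck-at-0 is consistent with every test.

M7 stuck-at-0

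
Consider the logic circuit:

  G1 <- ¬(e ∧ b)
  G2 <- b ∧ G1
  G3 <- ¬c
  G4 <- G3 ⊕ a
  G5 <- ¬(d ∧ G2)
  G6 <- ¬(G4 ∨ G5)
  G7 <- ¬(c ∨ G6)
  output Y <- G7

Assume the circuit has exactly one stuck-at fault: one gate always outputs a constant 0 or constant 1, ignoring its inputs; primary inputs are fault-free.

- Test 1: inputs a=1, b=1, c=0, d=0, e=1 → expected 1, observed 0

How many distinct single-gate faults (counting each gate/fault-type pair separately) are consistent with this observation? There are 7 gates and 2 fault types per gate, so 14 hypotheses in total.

Fault-free: G1=0, G2=0, G3=1, G4=0, G5=1, G6=0, G7=1 → 1. Observed 0.
  G1 stuck-at-0: output 1 ✗
  G1 stuck-at-1: output 1 ✗
  G2 stuck-at-0: output 1 ✗
  G2 stuck-at-1: output 1 ✗
  G3 stuck-at-0: output 1 ✗
  G3 stuck-at-1: output 1 ✗
  G4 stuck-at-0: output 1 ✗
  G4 stuck-at-1: output 1 ✗
  G5 stuck-at-0: output 0 ✓
  G5 stuck-at-1: output 1 ✗
  G6 stuck-at-0: output 1 ✗
  G6 stuck-at-1: output 0 ✓
  G7 stuck-at-0: output 0 ✓
  G7 stuck-at-1: output 1 ✗
Consistent faults: {G5 stuck-at-0, G6 stuck-at-1, G7 stuck-at-0} — 3 in all.

3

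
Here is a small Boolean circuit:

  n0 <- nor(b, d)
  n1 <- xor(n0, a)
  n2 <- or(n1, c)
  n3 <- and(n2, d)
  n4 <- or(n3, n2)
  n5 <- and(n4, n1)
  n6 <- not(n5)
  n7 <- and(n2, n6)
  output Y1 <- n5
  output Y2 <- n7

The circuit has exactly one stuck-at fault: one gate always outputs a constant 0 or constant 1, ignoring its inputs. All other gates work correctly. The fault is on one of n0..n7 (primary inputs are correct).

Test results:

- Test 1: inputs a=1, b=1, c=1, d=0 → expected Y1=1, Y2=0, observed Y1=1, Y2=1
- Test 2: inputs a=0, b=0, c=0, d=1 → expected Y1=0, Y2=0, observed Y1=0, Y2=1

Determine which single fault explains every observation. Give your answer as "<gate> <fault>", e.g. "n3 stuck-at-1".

Fault-free values for test 1 (a=1, b=1, c=1, d=0): n0=0, n1=1, n2=1, n3=0, n4=1, n5=1, n6=0, n7=0, giving Y1=1, Y2=0. Observed Y1=1, Y2=1.
Test 1: faults giving observed Y1=1, Y2=1 are {n6 stuck-at-1, n7 stuck-at-1}.
Test 2 (a=0, b=0, c=0, d=1): fault-free n0=0, n1=0, n2=0, n3=0, n4=0, n5=0, n6=1, n7=0 → Y1=0, Y2=0; observed Y1=0, Y2=1. Eliminates n6 stuck-at-1.
Only n7 stuck-at-1 is consistent with every test.

n7 stuck-at-1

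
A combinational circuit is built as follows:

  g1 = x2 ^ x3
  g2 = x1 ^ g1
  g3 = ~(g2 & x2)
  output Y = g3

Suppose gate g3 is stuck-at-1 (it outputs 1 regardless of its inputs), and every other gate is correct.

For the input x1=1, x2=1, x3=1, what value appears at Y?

1

Propagate with g3 forced: g1=0, g2=1, g3=1 [stuck-at-1].
So Y = 1. (Without the fault it would be 0.)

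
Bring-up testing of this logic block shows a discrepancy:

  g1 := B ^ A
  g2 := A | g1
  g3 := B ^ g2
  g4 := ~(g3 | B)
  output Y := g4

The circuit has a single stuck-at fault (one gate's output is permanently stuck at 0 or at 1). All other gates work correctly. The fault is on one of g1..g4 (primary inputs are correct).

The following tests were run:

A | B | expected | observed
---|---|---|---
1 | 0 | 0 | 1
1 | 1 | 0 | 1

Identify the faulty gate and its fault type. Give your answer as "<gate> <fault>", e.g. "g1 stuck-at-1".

g4 stuck-at-1

Fault-free values for test 1 (A=1, B=0): g1=1, g2=1, g3=1, g4=0, giving Y=0. Observed 1.
Test 1: faults giving observed 1 are {g2 stuck-at-0, g3 stuck-at-0, g4 stuck-at-1}.
Test 2 (A=1, B=1): fault-free g1=0, g2=1, g3=0, g4=0 → 0; observed 1. Eliminates g2 stuck-at-0, g3 stuck-at-0.
Only g4 stuck-at-1 is consistent with every test.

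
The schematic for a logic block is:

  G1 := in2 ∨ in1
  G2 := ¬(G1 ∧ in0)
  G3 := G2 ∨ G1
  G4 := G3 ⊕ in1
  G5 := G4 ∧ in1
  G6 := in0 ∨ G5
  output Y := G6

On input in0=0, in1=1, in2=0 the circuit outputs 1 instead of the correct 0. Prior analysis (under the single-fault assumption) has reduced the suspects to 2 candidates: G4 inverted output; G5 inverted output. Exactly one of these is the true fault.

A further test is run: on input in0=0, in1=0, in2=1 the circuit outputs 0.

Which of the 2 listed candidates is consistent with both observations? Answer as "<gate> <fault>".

G4 inverted output

Evaluate each candidate on input in0=0, in1=0, in2=1:
  G4 inverted output: G1=1, G2=1, G3=1, G4=0 [inverted output], G5=0, G6=0 → 0 — matches
  G5 inverted output: G1=1, G2=1, G3=1, G4=1, G5=1 [inverted output], G6=1 → 1 — eliminated
Only G4 inverted output reproduces the observed 0.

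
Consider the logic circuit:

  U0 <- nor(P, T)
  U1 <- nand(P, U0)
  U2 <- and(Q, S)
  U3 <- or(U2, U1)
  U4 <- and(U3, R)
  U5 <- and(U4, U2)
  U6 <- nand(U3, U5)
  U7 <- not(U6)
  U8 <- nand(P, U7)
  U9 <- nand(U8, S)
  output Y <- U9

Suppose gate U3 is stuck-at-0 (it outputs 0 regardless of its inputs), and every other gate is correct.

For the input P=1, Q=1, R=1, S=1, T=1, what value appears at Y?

0

Propagate with U3 forced: U0=0, U1=1, U2=1, U3=0 [stuck-at-0], U4=0, U5=0, U6=1, U7=0, U8=1, U9=0.
So Y = 0. (Without the fault it would be 1.)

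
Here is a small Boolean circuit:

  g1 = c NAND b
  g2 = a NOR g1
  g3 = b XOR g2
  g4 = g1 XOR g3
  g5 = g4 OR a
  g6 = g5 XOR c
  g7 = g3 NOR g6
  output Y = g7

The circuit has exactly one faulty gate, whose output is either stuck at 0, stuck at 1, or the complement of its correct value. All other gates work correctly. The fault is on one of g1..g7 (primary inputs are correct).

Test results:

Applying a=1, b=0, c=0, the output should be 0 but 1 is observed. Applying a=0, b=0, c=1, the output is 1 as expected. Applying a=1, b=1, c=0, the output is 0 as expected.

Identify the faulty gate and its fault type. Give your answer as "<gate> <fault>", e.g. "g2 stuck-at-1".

g6 stuck-at-0

Fault-free values for test 1 (a=1, b=0, c=0): g1=1, g2=0, g3=0, g4=1, g5=1, g6=1, g7=0, giving Y=0. Observed 1.
Test 1: faults giving observed 1 are {g5 stuck-at-0, g5 inverted output, g6 stuck-at-0, g6 inverted output, g7 stuck-at-1, g7 inverted output}.
Test 2 (a=0, b=0, c=1): fault-free g1=1, g2=0, g3=0, g4=1, g5=1, g6=0, g7=1 → 1; observed 1. Eliminates g5 stuck-at-0, g5 inverted output, g6 inverted output, g7 inverted output.
Test 3 (a=1, b=1, c=0): fault-free g1=1, g2=0, g3=1, g4=0, g5=1, g6=1, g7=0 → 0; observed 0. Eliminates g7 stuck-at-1.
Only g6 stuck-at-0 is consistent with every test.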